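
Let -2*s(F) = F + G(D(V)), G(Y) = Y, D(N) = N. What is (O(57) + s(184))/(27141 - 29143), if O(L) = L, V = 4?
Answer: 37/2002 ≈ 0.018482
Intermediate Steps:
s(F) = -2 - F/2 (s(F) = -(F + 4)/2 = -(4 + F)/2 = -2 - F/2)
(O(57) + s(184))/(27141 - 29143) = (57 + (-2 - 1/2*184))/(27141 - 29143) = (57 + (-2 - 92))/(-2002) = (57 - 94)*(-1/2002) = -37*(-1/2002) = 37/2002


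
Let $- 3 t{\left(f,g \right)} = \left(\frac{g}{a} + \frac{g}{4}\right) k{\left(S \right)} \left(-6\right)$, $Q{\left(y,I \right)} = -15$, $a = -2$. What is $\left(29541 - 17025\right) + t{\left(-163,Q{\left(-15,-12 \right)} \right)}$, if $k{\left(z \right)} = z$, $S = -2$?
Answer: $12501$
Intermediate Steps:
$t{\left(f,g \right)} = g$ ($t{\left(f,g \right)} = - \frac{\left(\frac{g}{-2} + \frac{g}{4}\right) \left(-2\right) \left(-6\right)}{3} = - \frac{\left(g \left(- \frac{1}{2}\right) + g \frac{1}{4}\right) \left(-2\right) \left(-6\right)}{3} = - \frac{\left(- \frac{g}{2} + \frac{g}{4}\right) \left(-2\right) \left(-6\right)}{3} = - \frac{- \frac{g}{4} \left(-2\right) \left(-6\right)}{3} = - \frac{\frac{g}{2} \left(-6\right)}{3} = - \frac{\left(-3\right) g}{3} = g$)
$\left(29541 - 17025\right) + t{\left(-163,Q{\left(-15,-12 \right)} \right)} = \left(29541 - 17025\right) - 15 = 12516 - 15 = 12501$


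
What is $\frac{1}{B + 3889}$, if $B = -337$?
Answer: $\frac{1}{3552} \approx 0.00028153$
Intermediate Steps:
$\frac{1}{B + 3889} = \frac{1}{-337 + 3889} = \frac{1}{3552}$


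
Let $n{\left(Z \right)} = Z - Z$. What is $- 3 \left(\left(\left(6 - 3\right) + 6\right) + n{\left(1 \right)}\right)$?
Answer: $-27$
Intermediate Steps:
$n{\left(Z \right)} = 0$
$- 3 \left(\left(\left(6 - 3\right) + 6\right) + n{\left(1 \right)}\right) = - 3 \left(\left(\left(6 - 3\right) + 6\right) + 0\right) = - 3 \left(\left(3 + 6\right) + 0\right) = - 3 \left(9 + 0\right) = \left(-3\right) 9 = -27$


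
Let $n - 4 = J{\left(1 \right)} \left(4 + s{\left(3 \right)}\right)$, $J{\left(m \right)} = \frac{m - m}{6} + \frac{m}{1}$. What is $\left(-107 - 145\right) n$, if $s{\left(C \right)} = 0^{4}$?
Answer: $-2016$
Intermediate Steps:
$s{\left(C \right)} = 0$
$J{\left(m \right)} = m$ ($J{\left(m \right)} = 0 \cdot \frac{1}{6} + m 1 = 0 + m = m$)
$n = 8$ ($n = 4 + 1 \left(4 + 0\right) = 4 + 1 \cdot 4 = 4 + 4 = 8$)
$\left(-107 - 145\right) n = \left(-107 - 145\right) 8 = \left(-252\right) 8 = -2016$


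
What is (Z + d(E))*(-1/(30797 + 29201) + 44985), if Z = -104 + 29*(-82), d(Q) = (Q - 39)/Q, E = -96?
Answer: -214244717091991/1919936 ≈ -1.1159e+8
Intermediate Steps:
d(Q) = (-39 + Q)/Q
Z = -2482 (Z = -104 - 2378 = -2482)
(Z + d(E))*(-1/(30797 + 29201) + 44985) = (-2482 + (-39 - 96)/(-96))*(-1/(30797 + 29201) + 44985) = (-2482 - 1/96*(-135))*(-1/59998 + 44985) = (-2482 + 45/32)*(-1*1/59998 + 44985) = -79379*(-1/59998 + 44985)/32 = -79379/32*2699010029/59998 = -214244717091991/1919936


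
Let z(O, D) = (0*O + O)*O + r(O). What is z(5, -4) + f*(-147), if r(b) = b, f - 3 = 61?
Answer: -9378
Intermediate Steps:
f = 64 (f = 3 + 61 = 64)
z(O, D) = O + O² (z(O, D) = (0*O + O)*O + O = (0 + O)*O + O = O*O + O = O² + O = O + O²)
z(5, -4) + f*(-147) = 5*(1 + 5) + 64*(-147) = 5*6 - 9408 = 30 - 9408 = -9378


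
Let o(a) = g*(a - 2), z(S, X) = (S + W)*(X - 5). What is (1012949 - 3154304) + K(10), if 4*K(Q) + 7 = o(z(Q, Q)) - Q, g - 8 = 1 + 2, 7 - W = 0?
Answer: -2141131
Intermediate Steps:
W = 7 (W = 7 - 1*0 = 7 + 0 = 7)
g = 11 (g = 8 + (1 + 2) = 8 + 3 = 11)
z(S, X) = (-5 + X)*(7 + S) (z(S, X) = (S + 7)*(X - 5) = (7 + S)*(-5 + X) = (-5 + X)*(7 + S))
o(a) = -22 + 11*a (o(a) = 11*(a - 2) = 11*(-2 + a) = -22 + 11*a)
K(Q) = -207/2 + 11*Q**2/4 + 21*Q/4 (K(Q) = -7/4 + ((-22 + 11*(-35 - 5*Q + 7*Q + Q*Q)) - Q)/4 = -7/4 + ((-22 + 11*(-35 - 5*Q + 7*Q + Q**2)) - Q)/4 = -7/4 + ((-22 + 11*(-35 + Q**2 + 2*Q)) - Q)/4 = -7/4 + ((-22 + (-385 + 11*Q**2 + 22*Q)) - Q)/4 = -7/4 + ((-407 + 11*Q**2 + 22*Q) - Q)/4 = -7/4 + (-407 + 11*Q**2 + 21*Q)/4 = -7/4 + (-407/4 + 11*Q**2/4 + 21*Q/4) = -207/2 + 11*Q**2/4 + 21*Q/4)
(1012949 - 3154304) + K(10) = (1012949 - 3154304) + (-207/2 + (11/4)*10**2 + (21/4)*10) = -2141355 + (-207/2 + (11/4)*100 + 105/2) = -2141355 + (-207/2 + 275 + 105/2) = -2141355 + 224 = -2141131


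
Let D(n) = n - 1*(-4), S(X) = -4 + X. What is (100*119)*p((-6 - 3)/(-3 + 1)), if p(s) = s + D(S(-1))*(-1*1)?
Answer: 65450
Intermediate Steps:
D(n) = 4 + n (D(n) = n + 4 = 4 + n)
p(s) = 1 + s (p(s) = s + (4 + (-4 - 1))*(-1*1) = s + (4 - 5)*(-1) = s - 1*(-1) = s + 1 = 1 + s)
(100*119)*p((-6 - 3)/(-3 + 1)) = (100*119)*(1 + (-6 - 3)/(-3 + 1)) = 11900*(1 - 9/(-2)) = 11900*(1 - 9*(-½)) = 11900*(1 + 9/2) = 11900*(11/2) = 65450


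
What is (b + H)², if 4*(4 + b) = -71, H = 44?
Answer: 7921/16 ≈ 495.06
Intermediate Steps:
b = -87/4 (b = -4 + (¼)*(-71) = -4 - 71/4 = -87/4 ≈ -21.750)
(b + H)² = (-87/4 + 44)² = (89/4)² = 7921/16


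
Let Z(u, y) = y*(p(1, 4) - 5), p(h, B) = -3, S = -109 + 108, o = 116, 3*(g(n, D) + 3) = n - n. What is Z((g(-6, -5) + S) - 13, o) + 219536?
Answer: 218608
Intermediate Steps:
g(n, D) = -3 (g(n, D) = -3 + (n - n)/3 = -3 + (⅓)*0 = -3 + 0 = -3)
S = -1
Z(u, y) = -8*y (Z(u, y) = y*(-3 - 5) = y*(-8) = -8*y)
Z((g(-6, -5) + S) - 13, o) + 219536 = -8*116 + 219536 = -928 + 219536 = 218608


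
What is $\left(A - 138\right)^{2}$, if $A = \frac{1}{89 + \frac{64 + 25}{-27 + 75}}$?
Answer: $\frac{362127132900}{19018321} \approx 19041.0$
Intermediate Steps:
$A = \frac{48}{4361}$ ($A = \frac{1}{89 + \frac{89}{48}} = \frac{1}{\frac{4361}{48}} = \frac{48}{4361} \approx 0.011007$)
$\left(A - 138\right)^{2} = \left(\frac{48}{4361} - 138\right)^{2} = \left(- \frac{601770}{4361}\right)^{2} = \frac{362127132900}{19018321}$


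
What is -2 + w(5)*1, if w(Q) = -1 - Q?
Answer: -8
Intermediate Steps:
-2 + w(5)*1 = -2 + (-1 - 1*5)*1 = -2 + (-1 - 5)*1 = -2 - 6*1 = -2 - 6 = -8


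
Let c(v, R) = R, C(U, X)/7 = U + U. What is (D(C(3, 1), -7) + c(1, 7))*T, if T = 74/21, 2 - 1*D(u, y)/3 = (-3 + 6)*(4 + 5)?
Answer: -5032/21 ≈ -239.62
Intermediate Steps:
C(U, X) = 14*U (C(U, X) = 7*(U + U) = 7*(2*U) = 14*U)
D(u, y) = -75 (D(u, y) = 6 - 3*(-3 + 6)*(4 + 5) = 6 - 9*9 = 6 - 3*27 = 6 - 81 = -75)
T = 74/21 (T = 74*(1/21) = 74/21 ≈ 3.5238)
(D(C(3, 1), -7) + c(1, 7))*T = (-75 + 7)*(74/21) = -68*74/21 = -5032/21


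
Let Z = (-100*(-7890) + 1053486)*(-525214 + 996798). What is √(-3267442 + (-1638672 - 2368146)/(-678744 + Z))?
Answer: I*√17130547106415204150131901085/72407186590 ≈ 1807.6*I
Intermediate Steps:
Z = 868886917824 (Z = (789000 + 1053486)*471584 = 1842486*471584 = 868886917824)
√(-3267442 + (-1638672 - 2368146)/(-678744 + Z)) = √(-3267442 + (-1638672 - 2368146)/(-678744 + 868886917824)) = √(-3267442 - 4006818/868886239080) = √(-3267442 - 4006818*1/868886239080) = √(-3267442 - 667803/144814373180) = √(-473172565132673363/144814373180) = I*√17130547106415204150131901085/72407186590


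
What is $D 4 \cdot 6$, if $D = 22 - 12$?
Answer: $240$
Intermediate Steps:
$D = 10$ ($D = 22 - 12 = 10$)
$D 4 \cdot 6 = 10 \cdot 4 \cdot 6 = 10 \cdot 24 = 240$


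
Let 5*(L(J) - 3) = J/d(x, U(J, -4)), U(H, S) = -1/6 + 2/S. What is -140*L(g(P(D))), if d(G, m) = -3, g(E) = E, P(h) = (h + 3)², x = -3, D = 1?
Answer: -812/3 ≈ -270.67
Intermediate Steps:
P(h) = (3 + h)²
U(H, S) = -⅙ + 2/S (U(H, S) = -1*⅙ + 2/S = -⅙ + 2/S)
L(J) = 3 - J/15 (L(J) = 3 + (J/(-3))/5 = 3 + (J*(-⅓))/5 = 3 + (-J/3)/5 = 3 - J/15)
-140*L(g(P(D))) = -140*(3 - (3 + 1)²/15) = -140*(3 - 1/15*4²) = -140*(3 - 1/15*16) = -140*(3 - 16/15) = -140*29/15 = -812/3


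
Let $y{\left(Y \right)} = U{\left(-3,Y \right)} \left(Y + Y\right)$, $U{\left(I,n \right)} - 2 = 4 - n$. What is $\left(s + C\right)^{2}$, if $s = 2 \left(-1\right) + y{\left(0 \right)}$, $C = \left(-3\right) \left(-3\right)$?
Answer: $49$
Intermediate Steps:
$U{\left(I,n \right)} = 6 - n$ ($U{\left(I,n \right)} = 2 - \left(-4 + n\right) = 6 - n$)
$C = 9$
$y{\left(Y \right)} = 2 Y \left(6 - Y\right)$ ($y{\left(Y \right)} = \left(6 - Y\right) \left(Y + Y\right) = \left(6 - Y\right) 2 Y = 2 Y \left(6 - Y\right)$)
$s = -2$ ($s = 2 \left(-1\right) + 2 \cdot 0 \left(6 - 0\right) = -2 + 2 \cdot 0 \left(6 + 0\right) = -2 + 2 \cdot 0 \cdot 6 = -2 + 0 = -2$)
$\left(s + C\right)^{2} = \left(-2 + 9\right)^{2} = 7^{2} = 49$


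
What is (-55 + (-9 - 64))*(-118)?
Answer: 15104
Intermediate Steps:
(-55 + (-9 - 64))*(-118) = (-55 - 73)*(-118) = -128*(-118) = 15104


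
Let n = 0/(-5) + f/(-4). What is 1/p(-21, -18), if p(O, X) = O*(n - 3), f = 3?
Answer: 4/315 ≈ 0.012698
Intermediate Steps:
n = -3/4 (n = 0/(-5) + 3/(-4) = 0*(-1/5) + 3*(-1/4) = 0 - 3/4 = -3/4 ≈ -0.75000)
p(O, X) = -15*O/4 (p(O, X) = O*(-3/4 - 3) = O*(-15/4) = -15*O/4)
1/p(-21, -18) = 1/(-15/4*(-21)) = 1/(315/4) = 4/315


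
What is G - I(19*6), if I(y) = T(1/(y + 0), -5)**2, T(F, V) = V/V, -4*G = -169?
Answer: 165/4 ≈ 41.250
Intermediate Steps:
G = 169/4 (G = -1/4*(-169) = 169/4 ≈ 42.250)
T(F, V) = 1
I(y) = 1 (I(y) = 1**2 = 1)
G - I(19*6) = 169/4 - 1*1 = 169/4 - 1 = 165/4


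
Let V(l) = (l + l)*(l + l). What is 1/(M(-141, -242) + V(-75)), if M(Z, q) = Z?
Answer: 1/22359 ≈ 4.4725e-5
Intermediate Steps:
V(l) = 4*l**2 (V(l) = (2*l)*(2*l) = 4*l**2)
1/(M(-141, -242) + V(-75)) = 1/(-141 + 4*(-75)**2) = 1/(-141 + 4*5625) = 1/(-141 + 22500) = 1/22359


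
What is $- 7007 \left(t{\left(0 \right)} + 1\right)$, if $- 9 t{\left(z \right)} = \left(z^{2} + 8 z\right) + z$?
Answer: $-7007$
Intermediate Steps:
$t{\left(z \right)} = - z - \frac{z^{2}}{9}$ ($t{\left(z \right)} = - \frac{\left(z^{2} + 8 z\right) + z}{9} = - \frac{z^{2} + 9 z}{9} = - z - \frac{z^{2}}{9}$)
$- 7007 \left(t{\left(0 \right)} + 1\right) = - 7007 \left(\left(- \frac{1}{9}\right) 0 \left(9 + 0\right) + 1\right) = - 7007 \left(\left(- \frac{1}{9}\right) 0 \cdot 9 + 1\right) = - 7007 \left(0 + 1\right) = \left(-7007\right) 1 = -7007$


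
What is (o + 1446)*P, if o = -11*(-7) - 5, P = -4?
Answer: -6072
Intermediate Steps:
o = 72 (o = 77 - 5 = 72)
(o + 1446)*P = (72 + 1446)*(-4) = 1518*(-4) = -6072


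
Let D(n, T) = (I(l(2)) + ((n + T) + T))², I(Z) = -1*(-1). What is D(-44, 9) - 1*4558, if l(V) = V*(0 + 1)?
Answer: -3933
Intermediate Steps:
l(V) = V (l(V) = V*1 = V)
I(Z) = 1
D(n, T) = (1 + n + 2*T)² (D(n, T) = (1 + ((n + T) + T))² = (1 + ((T + n) + T))² = (1 + (n + 2*T))² = (1 + n + 2*T)²)
D(-44, 9) - 1*4558 = (1 - 44 + 2*9)² - 1*4558 = (1 - 44 + 18)² - 4558 = (-25)² - 4558 = 625 - 4558 = -3933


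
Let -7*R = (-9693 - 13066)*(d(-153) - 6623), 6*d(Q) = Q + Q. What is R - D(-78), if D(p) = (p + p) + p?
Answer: -151891928/7 ≈ -2.1699e+7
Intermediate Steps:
D(p) = 3*p (D(p) = 2*p + p = 3*p)
d(Q) = Q/3 (d(Q) = (Q + Q)/6 = (2*Q)/6 = Q/3)
R = -151893566/7 (R = -(-9693 - 13066)*((1/3)*(-153) - 6623)/7 = -(-22759)*(-51 - 6623)/7 = -(-22759)*(-6674)/7 = -1/7*151893566 = -151893566/7 ≈ -2.1699e+7)
R - D(-78) = -151893566/7 - 3*(-78) = -151893566/7 - 1*(-234) = -151893566/7 + 234 = -151891928/7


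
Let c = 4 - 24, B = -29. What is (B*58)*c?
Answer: 33640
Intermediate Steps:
c = -20
(B*58)*c = -29*58*(-20) = -1682*(-20) = 33640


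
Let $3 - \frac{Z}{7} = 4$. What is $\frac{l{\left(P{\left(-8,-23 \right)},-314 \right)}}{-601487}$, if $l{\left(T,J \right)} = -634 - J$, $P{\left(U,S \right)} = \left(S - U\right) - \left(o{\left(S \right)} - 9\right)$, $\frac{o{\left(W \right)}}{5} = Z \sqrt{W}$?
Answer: $\frac{320}{601487} \approx 0.00053202$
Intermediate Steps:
$Z = -7$ ($Z = 21 - 28 = -7$)
$o{\left(W \right)} = - 35 \sqrt{W}$ ($o{\left(W \right)} = 5 \left(- 7 \sqrt{W}\right) = - 35 \sqrt{W}$)
$P{\left(U,S \right)} = 9 + S - U + 35 \sqrt{S}$ ($P{\left(U,S \right)} = \left(S - U\right) - \left(- 35 \sqrt{S} - 9\right) = \left(S - U\right) - \left(-9 - 35 \sqrt{S}\right) = \left(S - U\right) + \left(9 + 35 \sqrt{S}\right) = 9 + S - U + 35 \sqrt{S}$)
$\frac{l{\left(P{\left(-8,-23 \right)},-314 \right)}}{-601487} = \frac{-634 - -314}{-601487} = \left(-634 + 314\right) \left(- \frac{1}{601487}\right) = \left(-320\right) \left(- \frac{1}{601487}\right) = \frac{320}{601487}$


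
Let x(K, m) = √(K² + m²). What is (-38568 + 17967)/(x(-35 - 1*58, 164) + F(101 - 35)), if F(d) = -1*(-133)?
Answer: 304437/1984 - 2289*√35545/1984 ≈ -64.071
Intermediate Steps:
F(d) = 133
(-38568 + 17967)/(x(-35 - 1*58, 164) + F(101 - 35)) = (-38568 + 17967)/(√((-35 - 1*58)² + 164²) + 133) = -20601/(√((-35 - 58)² + 26896) + 133) = -20601/(√((-93)² + 26896) + 133) = -20601/(√(8649 + 26896) + 133) = -20601/(√35545 + 133) = -20601/(133 + √35545)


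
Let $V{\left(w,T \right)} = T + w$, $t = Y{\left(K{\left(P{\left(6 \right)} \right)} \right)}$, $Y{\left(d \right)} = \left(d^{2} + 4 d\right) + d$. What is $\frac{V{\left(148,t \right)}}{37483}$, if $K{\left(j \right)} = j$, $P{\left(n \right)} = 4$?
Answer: $\frac{184}{37483} \approx 0.0049089$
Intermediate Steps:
$Y{\left(d \right)} = d^{2} + 5 d$
$t = 36$ ($t = 4 \left(5 + 4\right) = 4 \cdot 9 = 36$)
$\frac{V{\left(148,t \right)}}{37483} = \frac{36 + 148}{37483} = 184 \cdot \frac{1}{37483} = \frac{184}{37483}$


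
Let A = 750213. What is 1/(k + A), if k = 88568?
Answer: 1/838781 ≈ 1.1922e-6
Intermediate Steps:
1/(k + A) = 1/(88568 + 750213) = 1/838781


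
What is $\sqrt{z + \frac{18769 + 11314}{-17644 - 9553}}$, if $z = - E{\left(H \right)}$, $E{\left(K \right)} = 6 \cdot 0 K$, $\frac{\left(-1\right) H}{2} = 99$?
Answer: $\frac{i \sqrt{818167351}}{27197} \approx 1.0517 i$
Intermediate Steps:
$H = -198$ ($H = \left(-2\right) 99 = -198$)
$E{\left(K \right)} = 0$ ($E{\left(K \right)} = 6 \cdot 0 = 0$)
$z = 0$ ($z = \left(-1\right) 0 = 0$)
$\sqrt{z + \frac{18769 + 11314}{-17644 - 9553}} = \sqrt{0 + \frac{18769 + 11314}{-17644 - 9553}} = \sqrt{0 + \frac{30083}{-27197}} = \sqrt{0 + 30083 \left(- \frac{1}{27197}\right)} = \sqrt{0 - \frac{30083}{27197}} = \sqrt{- \frac{30083}{27197}} = \frac{i \sqrt{818167351}}{27197}$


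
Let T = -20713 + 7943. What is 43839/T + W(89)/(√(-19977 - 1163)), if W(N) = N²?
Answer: -43839/12770 - 7921*I*√5285/10570 ≈ -3.433 - 54.479*I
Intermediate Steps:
T = -12770
43839/T + W(89)/(√(-19977 - 1163)) = 43839/(-12770) + 89²/(√(-19977 - 1163)) = 43839*(-1/12770) + 7921/(√(-21140)) = -43839/12770 + 7921/((2*I*√5285)) = -43839/12770 + 7921*(-I*√5285/10570) = -43839/12770 - 7921*I*√5285/10570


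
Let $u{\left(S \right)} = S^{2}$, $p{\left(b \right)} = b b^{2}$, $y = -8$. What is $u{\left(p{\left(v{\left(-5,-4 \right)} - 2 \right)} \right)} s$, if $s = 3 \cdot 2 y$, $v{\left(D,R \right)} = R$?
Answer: $-2239488$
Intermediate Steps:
$p{\left(b \right)} = b^{3}$
$s = -48$ ($s = 3 \cdot 2 \left(-8\right) = 6 \left(-8\right) = -48$)
$u{\left(p{\left(v{\left(-5,-4 \right)} - 2 \right)} \right)} s = \left(\left(-4 - 2\right)^{3}\right)^{2} \left(-48\right) = \left(\left(-6\right)^{3}\right)^{2} \left(-48\right) = \left(-216\right)^{2} \left(-48\right) = 46656 \left(-48\right) = -2239488$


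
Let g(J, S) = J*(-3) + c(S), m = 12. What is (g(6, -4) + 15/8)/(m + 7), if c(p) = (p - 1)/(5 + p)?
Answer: -169/152 ≈ -1.1118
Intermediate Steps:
c(p) = (-1 + p)/(5 + p)
g(J, S) = -3*J + (-1 + S)/(5 + S) (g(J, S) = J*(-3) + (-1 + S)/(5 + S) = -3*J + (-1 + S)/(5 + S))
(g(6, -4) + 15/8)/(m + 7) = ((-1 - 4 - 3*6*(5 - 4))/(5 - 4) + 15/8)/(12 + 7) = ((-1 - 4 - 3*6*1)/1 + 15*(1/8))/19 = (1*(-1 - 4 - 18) + 15/8)*(1/19) = (1*(-23) + 15/8)*(1/19) = (-23 + 15/8)*(1/19) = -169/8*1/19 = -169/152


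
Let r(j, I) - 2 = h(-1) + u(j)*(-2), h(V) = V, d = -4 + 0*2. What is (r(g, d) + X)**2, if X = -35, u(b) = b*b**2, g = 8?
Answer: 1119364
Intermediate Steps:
u(b) = b**3
d = -4 (d = -4 + 0 = -4)
r(j, I) = 1 - 2*j**3 (r(j, I) = 2 + (-1 + j**3*(-2)) = 2 + (-1 - 2*j**3) = 1 - 2*j**3)
(r(g, d) + X)**2 = ((1 - 2*8**3) - 35)**2 = ((1 - 2*512) - 35)**2 = ((1 - 1024) - 35)**2 = (-1023 - 35)**2 = (-1058)**2 = 1119364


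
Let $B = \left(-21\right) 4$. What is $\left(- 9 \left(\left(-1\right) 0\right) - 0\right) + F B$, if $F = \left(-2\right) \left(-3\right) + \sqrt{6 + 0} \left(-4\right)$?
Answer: $-504 + 336 \sqrt{6} \approx 319.03$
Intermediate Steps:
$F = 6 - 4 \sqrt{6}$ ($F = 6 + \sqrt{6} \left(-4\right) = 6 - 4 \sqrt{6} \approx -3.798$)
$B = -84$
$\left(- 9 \left(\left(-1\right) 0\right) - 0\right) + F B = \left(- 9 \left(\left(-1\right) 0\right) - 0\right) + \left(6 - 4 \sqrt{6}\right) \left(-84\right) = \left(\left(-9\right) 0 + \left(-1 + 1\right)\right) - \left(504 - 336 \sqrt{6}\right) = \left(0 + 0\right) - \left(504 - 336 \sqrt{6}\right) = 0 - \left(504 - 336 \sqrt{6}\right) = -504 + 336 \sqrt{6}$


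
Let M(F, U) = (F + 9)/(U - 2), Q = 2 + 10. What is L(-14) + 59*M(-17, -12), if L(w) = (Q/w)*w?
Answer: 320/7 ≈ 45.714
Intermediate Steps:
Q = 12
M(F, U) = (9 + F)/(-2 + U)
L(w) = 12 (L(w) = (12/w)*w = 12)
L(-14) + 59*M(-17, -12) = 12 + 59*((9 - 17)/(-2 - 12)) = 12 + 59*(-8/(-14)) = 12 + 59*(-1/14*(-8)) = 12 + 59*(4/7) = 12 + 236/7 = 320/7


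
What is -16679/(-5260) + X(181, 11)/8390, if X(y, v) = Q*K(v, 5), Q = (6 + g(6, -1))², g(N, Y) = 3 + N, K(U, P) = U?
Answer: 15295531/4413140 ≈ 3.4659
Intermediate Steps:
Q = 225 (Q = (6 + (3 + 6))² = (6 + 9)² = 15² = 225)
X(y, v) = 225*v
-16679/(-5260) + X(181, 11)/8390 = -16679/(-5260) + (225*11)/8390 = -16679*(-1/5260) + 2475*(1/8390) = 16679/5260 + 495/1678 = 15295531/4413140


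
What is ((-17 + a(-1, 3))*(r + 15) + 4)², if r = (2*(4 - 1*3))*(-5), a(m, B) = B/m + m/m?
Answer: 8281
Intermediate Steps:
a(m, B) = 1 + B/m (a(m, B) = B/m + 1 = 1 + B/m)
r = -10 (r = (2*(4 - 3))*(-5) = (2*1)*(-5) = 2*(-5) = -10)
((-17 + a(-1, 3))*(r + 15) + 4)² = ((-17 + (3 - 1)/(-1))*(-10 + 15) + 4)² = ((-17 - 1*2)*5 + 4)² = ((-17 - 2)*5 + 4)² = (-19*5 + 4)² = (-95 + 4)² = (-91)² = 8281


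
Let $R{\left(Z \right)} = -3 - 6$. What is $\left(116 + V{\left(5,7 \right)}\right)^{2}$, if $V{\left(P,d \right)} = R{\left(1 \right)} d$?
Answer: $2809$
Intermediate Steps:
$R{\left(Z \right)} = -9$ ($R{\left(Z \right)} = -3 - 6 = -9$)
$V{\left(P,d \right)} = - 9 d$
$\left(116 + V{\left(5,7 \right)}\right)^{2} = \left(116 - 63\right)^{2} = 53^{2} = 2809$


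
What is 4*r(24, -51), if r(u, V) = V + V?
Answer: -408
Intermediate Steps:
r(u, V) = 2*V
4*r(24, -51) = 4*(2*(-51)) = 4*(-102) = -408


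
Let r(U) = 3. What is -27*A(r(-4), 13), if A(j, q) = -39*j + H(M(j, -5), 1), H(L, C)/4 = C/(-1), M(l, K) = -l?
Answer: 3267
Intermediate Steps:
H(L, C) = -4*C (H(L, C) = 4*(C/(-1)) = 4*(C*(-1)) = 4*(-C) = -4*C)
A(j, q) = -4 - 39*j (A(j, q) = -39*j - 4*1 = -39*j - 4 = -4 - 39*j)
-27*A(r(-4), 13) = -27*(-4 - 39*3) = -27*(-4 - 117) = -27*(-121) = 3267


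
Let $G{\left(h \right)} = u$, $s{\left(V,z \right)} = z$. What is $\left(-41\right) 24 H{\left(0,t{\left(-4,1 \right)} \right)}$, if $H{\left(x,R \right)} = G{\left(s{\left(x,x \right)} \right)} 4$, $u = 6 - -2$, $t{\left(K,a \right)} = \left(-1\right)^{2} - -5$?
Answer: $-31488$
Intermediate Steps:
$t{\left(K,a \right)} = 6$ ($t{\left(K,a \right)} = 1 + 5 = 6$)
$u = 8$ ($u = 6 + 2 = 8$)
$G{\left(h \right)} = 8$
$H{\left(x,R \right)} = 32$ ($H{\left(x,R \right)} = 8 \cdot 4 = 32$)
$\left(-41\right) 24 H{\left(0,t{\left(-4,1 \right)} \right)} = \left(-41\right) 24 \cdot 32 = \left(-984\right) 32 = -31488$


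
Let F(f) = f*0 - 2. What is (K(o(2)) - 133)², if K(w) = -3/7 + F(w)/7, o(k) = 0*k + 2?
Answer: 876096/49 ≈ 17880.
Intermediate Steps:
F(f) = -2 (F(f) = 0 - 2 = -2)
o(k) = 2 (o(k) = 0 + 2 = 2)
K(w) = -5/7 (K(w) = -3/7 - 2/7 = -5/7)
(K(o(2)) - 133)² = (-5/7 - 133)² = (-936/7)² = 876096/49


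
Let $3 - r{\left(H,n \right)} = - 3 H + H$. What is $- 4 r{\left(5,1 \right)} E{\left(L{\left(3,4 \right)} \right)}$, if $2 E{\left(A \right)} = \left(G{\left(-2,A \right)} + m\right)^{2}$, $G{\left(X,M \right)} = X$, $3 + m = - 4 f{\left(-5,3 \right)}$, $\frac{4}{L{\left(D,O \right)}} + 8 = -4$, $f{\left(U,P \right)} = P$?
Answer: $-7514$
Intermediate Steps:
$r{\left(H,n \right)} = 3 + 2 H$ ($r{\left(H,n \right)} = 3 - \left(- 3 H + H\right) = 3 - - 2 H = 3 + 2 H$)
$L{\left(D,O \right)} = - \frac{1}{3}$ ($L{\left(D,O \right)} = \frac{4}{-8 - 4} = \frac{4}{-12} = 4 \left(- \frac{1}{12}\right) = - \frac{1}{3}$)
$m = -15$ ($m = -3 - 12 = -15$)
$E{\left(A \right)} = \frac{289}{2}$ ($E{\left(A \right)} = \frac{\left(-2 - 15\right)^{2}}{2} = \frac{\left(-17\right)^{2}}{2} = \frac{1}{2} \cdot 289 = \frac{289}{2}$)
$- 4 r{\left(5,1 \right)} E{\left(L{\left(3,4 \right)} \right)} = - 4 \left(3 + 2 \cdot 5\right) \frac{289}{2} = - 4 \left(3 + 10\right) \frac{289}{2} = \left(-4\right) 13 \cdot \frac{289}{2} = \left(-52\right) \frac{289}{2} = -7514$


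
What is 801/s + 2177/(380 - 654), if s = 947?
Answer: -1842145/259478 ≈ -7.0994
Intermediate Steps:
801/s + 2177/(380 - 654) = 801/947 + 2177/(380 - 654) = 801*(1/947) + 2177/(-274) = 801/947 + 2177*(-1/274) = 801/947 - 2177/274 = -1842145/259478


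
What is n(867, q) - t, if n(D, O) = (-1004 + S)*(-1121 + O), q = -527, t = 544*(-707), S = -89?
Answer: 2185872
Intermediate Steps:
t = -384608
n(D, O) = 1225253 - 1093*O (n(D, O) = (-1004 - 89)*(-1121 + O) = -1093*(-1121 + O) = 1225253 - 1093*O)
n(867, q) - t = (1225253 - 1093*(-527)) - 1*(-384608) = (1225253 + 576011) + 384608 = 1801264 + 384608 = 2185872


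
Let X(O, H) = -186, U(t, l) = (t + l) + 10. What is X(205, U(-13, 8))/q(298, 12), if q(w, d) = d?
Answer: -31/2 ≈ -15.500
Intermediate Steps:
U(t, l) = 10 + l + t (U(t, l) = (l + t) + 10 = 10 + l + t)
X(205, U(-13, 8))/q(298, 12) = -186/12 = -186*1/12 = -31/2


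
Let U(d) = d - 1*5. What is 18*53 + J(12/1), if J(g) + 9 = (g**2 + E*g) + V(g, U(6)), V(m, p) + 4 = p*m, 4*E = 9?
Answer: 1124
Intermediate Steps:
U(d) = -5 + d (U(d) = d - 5 = -5 + d)
E = 9/4 (E = (1/4)*9 = 9/4 ≈ 2.2500)
V(m, p) = -4 + m*p (V(m, p) = -4 + p*m = -4 + m*p)
J(g) = -13 + g**2 + 13*g/4 (J(g) = -9 + ((g**2 + 9*g/4) + (-4 + g*(-5 + 6))) = -9 + ((g**2 + 9*g/4) + (-4 + g*1)) = -9 + ((g**2 + 9*g/4) + (-4 + g)) = -9 + (-4 + g**2 + 13*g/4) = -13 + g**2 + 13*g/4)
18*53 + J(12/1) = 18*53 + (-13 + (12/1)**2 + 13*(12/1)/4) = 954 + (-13 + (12*1)**2 + 13*(12*1)/4) = 954 + (-13 + 12**2 + (13/4)*12) = 954 + (-13 + 144 + 39) = 954 + 170 = 1124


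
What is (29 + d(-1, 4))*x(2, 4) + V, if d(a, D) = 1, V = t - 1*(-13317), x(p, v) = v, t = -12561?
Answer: 876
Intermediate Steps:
V = 756 (V = -12561 - 1*(-13317) = -12561 + 13317 = 756)
(29 + d(-1, 4))*x(2, 4) + V = (29 + 1)*4 + 756 = 30*4 + 756 = 120 + 756 = 876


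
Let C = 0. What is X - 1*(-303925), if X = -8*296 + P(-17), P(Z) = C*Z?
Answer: 301557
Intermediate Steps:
P(Z) = 0 (P(Z) = 0*Z = 0)
X = -2368 (X = -8*296 + 0 = -2368 + 0 = -2368)
X - 1*(-303925) = -2368 - 1*(-303925) = -2368 + 303925 = 301557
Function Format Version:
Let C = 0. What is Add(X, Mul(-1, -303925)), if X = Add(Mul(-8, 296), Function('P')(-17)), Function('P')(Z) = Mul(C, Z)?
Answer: 301557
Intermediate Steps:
Function('P')(Z) = 0 (Function('P')(Z) = Mul(0, Z) = 0)
X = -2368 (X = Add(Mul(-8, 296), 0) = Add(-2368, 0) = -2368)
Add(X, Mul(-1, -303925)) = Add(-2368, Mul(-1, -303925)) = Add(-2368, 303925) = 301557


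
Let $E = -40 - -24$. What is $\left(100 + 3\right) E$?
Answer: $-1648$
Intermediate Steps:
$E = -16$ ($E = -40 + 24 = -16$)
$\left(100 + 3\right) E = \left(100 + 3\right) \left(-16\right) = 103 \left(-16\right) = -1648$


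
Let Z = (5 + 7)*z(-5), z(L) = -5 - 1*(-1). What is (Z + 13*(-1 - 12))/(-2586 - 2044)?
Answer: 217/4630 ≈ 0.046868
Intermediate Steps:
z(L) = -4 (z(L) = -5 + 1 = -4)
Z = -48 (Z = (5 + 7)*(-4) = 12*(-4) = -48)
(Z + 13*(-1 - 12))/(-2586 - 2044) = (-48 + 13*(-1 - 12))/(-2586 - 2044) = (-48 + 13*(-13))/(-4630) = (-48 - 169)*(-1/4630) = -217*(-1/4630) = 217/4630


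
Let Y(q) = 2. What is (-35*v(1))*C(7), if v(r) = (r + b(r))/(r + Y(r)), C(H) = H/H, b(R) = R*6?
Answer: -245/3 ≈ -81.667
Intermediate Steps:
b(R) = 6*R
C(H) = 1
v(r) = 7*r/(2 + r) (v(r) = (r + 6*r)/(r + 2) = (7*r)/(2 + r) = 7*r/(2 + r))
(-35*v(1))*C(7) = -245/(2 + 1)*1 = -245/3*1 = -245/3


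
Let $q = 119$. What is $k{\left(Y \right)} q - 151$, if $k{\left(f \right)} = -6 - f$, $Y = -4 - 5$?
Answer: $206$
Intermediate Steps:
$Y = -9$ ($Y = -4 - 5 = -9$)
$k{\left(Y \right)} q - 151 = \left(-6 - -9\right) 119 - 151 = \left(-6 + 9\right) 119 - 151 = 3 \cdot 119 - 151 = 357 - 151 = 206$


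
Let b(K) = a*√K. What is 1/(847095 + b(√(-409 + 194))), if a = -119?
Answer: 1/(847095 - 119*215^(¼)*√I) ≈ 1.181e-6 + 4.49e-10*I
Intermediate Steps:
b(K) = -119*√K
1/(847095 + b(√(-409 + 194))) = 1/(847095 - 119*(-409 + 194)^(¼)) = 1/(847095 - 119*(-215)^(¼)) = 1/(847095 - 119*215^(¼)*√I)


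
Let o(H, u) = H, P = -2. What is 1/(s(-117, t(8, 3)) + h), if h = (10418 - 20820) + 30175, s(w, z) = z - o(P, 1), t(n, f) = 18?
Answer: 1/19793 ≈ 5.0523e-5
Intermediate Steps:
s(w, z) = 2 + z (s(w, z) = z - 1*(-2) = z + 2 = 2 + z)
h = 19773 (h = -10402 + 30175 = 19773)
1/(s(-117, t(8, 3)) + h) = 1/((2 + 18) + 19773) = 1/(20 + 19773) = 1/19793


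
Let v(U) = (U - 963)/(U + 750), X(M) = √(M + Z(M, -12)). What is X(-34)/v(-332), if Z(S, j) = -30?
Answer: -3344*I/1295 ≈ -2.5822*I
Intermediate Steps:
X(M) = √(-30 + M) (X(M) = √(M - 30) = √(-30 + M))
v(U) = (-963 + U)/(750 + U)
X(-34)/v(-332) = √(-30 - 34)/(((-963 - 332)/(750 - 332))) = √(-64)/((-1295/418)) = (8*I)/(((1/418)*(-1295))) = (8*I)/(-1295/418) = (8*I)*(-418/1295) = -3344*I/1295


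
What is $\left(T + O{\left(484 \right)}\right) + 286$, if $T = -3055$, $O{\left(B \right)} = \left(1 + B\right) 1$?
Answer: $-2284$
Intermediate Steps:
$O{\left(B \right)} = 1 + B$
$\left(T + O{\left(484 \right)}\right) + 286 = \left(-3055 + \left(1 + 484\right)\right) + 286 = \left(-3055 + 485\right) + 286 = -2570 + 286 = -2284$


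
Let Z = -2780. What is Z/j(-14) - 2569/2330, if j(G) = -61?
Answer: 6320691/142130 ≈ 44.471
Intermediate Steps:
Z/j(-14) - 2569/2330 = -2780/(-61) - 2569/2330 = -2780*(-1/61) - 2569*1/2330 = 2780/61 - 2569/2330 = 6320691/142130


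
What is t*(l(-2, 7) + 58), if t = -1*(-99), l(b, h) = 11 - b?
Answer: 7029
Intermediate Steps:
t = 99
t*(l(-2, 7) + 58) = 99*((11 - 1*(-2)) + 58) = 99*((11 + 2) + 58) = 99*(13 + 58) = 99*71 = 7029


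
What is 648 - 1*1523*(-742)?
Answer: 1130714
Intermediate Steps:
648 - 1*1523*(-742) = 648 - 1523*(-742) = 648 + 1130066 = 1130714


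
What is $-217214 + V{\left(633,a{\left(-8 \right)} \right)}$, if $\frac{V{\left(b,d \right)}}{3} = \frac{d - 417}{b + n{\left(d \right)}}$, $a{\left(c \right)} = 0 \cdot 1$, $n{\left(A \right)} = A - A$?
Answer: $- \frac{45832571}{211} \approx -2.1722 \cdot 10^{5}$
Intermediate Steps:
$n{\left(A \right)} = 0$
$a{\left(c \right)} = 0$
$V{\left(b,d \right)} = \frac{3 \left(-417 + d\right)}{b}$ ($V{\left(b,d \right)} = 3 \frac{d - 417}{b + 0} = 3 \frac{-417 + d}{b} = \frac{3 \left(-417 + d\right)}{b}$)
$-217214 + V{\left(633,a{\left(-8 \right)} \right)} = -217214 + \frac{3 \left(-417 + 0\right)}{633} = -217214 + 3 \cdot \frac{1}{633} \left(-417\right) = -217214 - \frac{417}{211} = - \frac{45832571}{211}$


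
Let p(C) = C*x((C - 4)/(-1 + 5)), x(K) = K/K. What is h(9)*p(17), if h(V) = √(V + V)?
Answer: 51*√2 ≈ 72.125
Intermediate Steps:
x(K) = 1
p(C) = C (p(C) = C*1 = C)
h(V) = √2*√V (h(V) = √(2*V) = √2*√V)
h(9)*p(17) = (√2*√9)*17 = (√2*3)*17 = (3*√2)*17 = 51*√2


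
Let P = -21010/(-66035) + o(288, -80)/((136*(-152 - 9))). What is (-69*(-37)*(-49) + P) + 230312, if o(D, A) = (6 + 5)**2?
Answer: 30426213770425/289180472 ≈ 1.0522e+5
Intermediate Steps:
o(D, A) = 121 (o(D, A) = 11**2 = 121)
P = 90408945/289180472 (P = -21010/(-66035) + 121/((136*(-152 - 9))) = -21010*(-1/66035) + 121/((136*(-161))) = 4202/13207 + 121/(-21896) = 4202/13207 + 121*(-1/21896) = 4202/13207 - 121/21896 = 90408945/289180472 ≈ 0.31264)
(-69*(-37)*(-49) + P) + 230312 = (-69*(-37)*(-49) + 90408945/289180472) + 230312 = (2553*(-49) + 90408945/289180472) + 230312 = (-125097 + 90408945/289180472) + 230312 = -36175519096839/289180472 + 230312 = 30426213770425/289180472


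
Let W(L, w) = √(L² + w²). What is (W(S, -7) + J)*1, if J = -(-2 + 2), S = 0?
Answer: 7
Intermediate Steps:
J = 0 (J = -1*0 = 0)
(W(S, -7) + J)*1 = (√(0² + (-7)²) + 0)*1 = (√(0 + 49) + 0)*1 = (√49 + 0)*1 = (7 + 0)*1 = 7*1 = 7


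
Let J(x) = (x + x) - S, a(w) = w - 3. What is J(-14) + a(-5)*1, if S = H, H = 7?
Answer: -43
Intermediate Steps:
S = 7
a(w) = -3 + w
J(x) = -7 + 2*x (J(x) = (x + x) - 1*7 = 2*x - 7 = -7 + 2*x)
J(-14) + a(-5)*1 = (-7 + 2*(-14)) + (-3 - 5)*1 = (-7 - 28) - 8*1 = -35 - 8 = -43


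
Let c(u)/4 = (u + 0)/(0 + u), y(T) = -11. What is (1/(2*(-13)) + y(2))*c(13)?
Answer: -574/13 ≈ -44.154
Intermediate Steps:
c(u) = 4 (c(u) = 4*((u + 0)/(0 + u)) = 4*(u/u) = 4*1 = 4)
(1/(2*(-13)) + y(2))*c(13) = (1/(2*(-13)) - 11)*4 = (1/(-26) - 11)*4 = (-1/26 - 11)*4 = -287/26*4 = -574/13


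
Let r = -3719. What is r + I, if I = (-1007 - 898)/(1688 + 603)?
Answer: -8522134/2291 ≈ -3719.8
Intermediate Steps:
I = -1905/2291 ≈ -0.83151
r + I = -3719 - 1905/2291 = -8522134/2291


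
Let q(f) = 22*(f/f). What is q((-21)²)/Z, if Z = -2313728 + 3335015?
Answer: 22/1021287 ≈ 2.1541e-5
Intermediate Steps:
Z = 1021287
q(f) = 22 (q(f) = 22*1 = 22)
q((-21)²)/Z = 22/1021287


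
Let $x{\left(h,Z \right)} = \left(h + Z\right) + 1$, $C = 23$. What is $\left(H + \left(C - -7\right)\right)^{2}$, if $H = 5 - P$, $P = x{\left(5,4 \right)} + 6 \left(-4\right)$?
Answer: $2401$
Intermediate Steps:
$x{\left(h,Z \right)} = 1 + Z + h$ ($x{\left(h,Z \right)} = \left(Z + h\right) + 1 = 1 + Z + h$)
$P = -14$ ($P = \left(1 + 4 + 5\right) + 6 \left(-4\right) = 10 - 24 = -14$)
$H = 19$ ($H = 5 - -14 = 5 + 14 = 19$)
$\left(H + \left(C - -7\right)\right)^{2} = \left(19 + \left(23 - -7\right)\right)^{2} = \left(19 + \left(23 + 7\right)\right)^{2} = \left(19 + 30\right)^{2} = 49^{2} = 2401$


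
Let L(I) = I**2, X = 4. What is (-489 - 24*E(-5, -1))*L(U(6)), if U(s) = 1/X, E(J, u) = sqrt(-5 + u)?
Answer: -489/16 - 3*I*sqrt(6)/2 ≈ -30.563 - 3.6742*I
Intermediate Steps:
U(s) = 1/4
(-489 - 24*E(-5, -1))*L(U(6)) = (-489 - 24*sqrt(-5 - 1))*(1/4)**2 = (-489 - 24*I*sqrt(6))*(1/16) = -489/16 - 3*I*sqrt(6)/2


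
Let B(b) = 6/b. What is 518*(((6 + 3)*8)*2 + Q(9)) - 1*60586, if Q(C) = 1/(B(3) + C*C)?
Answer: 1163016/83 ≈ 14012.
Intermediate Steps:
Q(C) = 1/(2 + C²) (Q(C) = 1/(6/3 + C*C) = 1/(6*(⅓) + C²) = 1/(2 + C²))
518*(((6 + 3)*8)*2 + Q(9)) - 1*60586 = 518*(((6 + 3)*8)*2 + 1/(2 + 9²)) - 1*60586 = 518*((9*8)*2 + 1/(2 + 81)) - 60586 = 518*(72*2 + 1/83) - 60586 = 518*(144 + 1/83) - 60586 = 518*(11953/83) - 60586 = 6191654/83 - 60586 = 1163016/83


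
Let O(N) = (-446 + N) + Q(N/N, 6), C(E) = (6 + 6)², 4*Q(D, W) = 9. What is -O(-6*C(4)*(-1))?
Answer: -1681/4 ≈ -420.25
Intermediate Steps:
Q(D, W) = 9/4 (Q(D, W) = (¼)*9 = 9/4)
C(E) = 144 (C(E) = 12² = 144)
O(N) = -1775/4 + N (O(N) = (-446 + N) + 9/4 = -1775/4 + N)
-O(-6*C(4)*(-1)) = -(-1775/4 - 6*144*(-1)) = -(-1775/4 - 864*(-1)) = -(-1775/4 + 864) = -1*1681/4 = -1681/4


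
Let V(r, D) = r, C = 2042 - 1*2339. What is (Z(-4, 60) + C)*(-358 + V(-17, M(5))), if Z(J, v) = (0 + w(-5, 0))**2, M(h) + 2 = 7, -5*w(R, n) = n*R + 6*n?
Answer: 111375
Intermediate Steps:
C = -297 (C = 2042 - 2339 = -297)
w(R, n) = -6*n/5 - R*n/5 (w(R, n) = -(n*R + 6*n)/5 = -(R*n + 6*n)/5 = -(6*n + R*n)/5 = -6*n/5 - R*n/5)
M(h) = 5 (M(h) = -2 + 7 = 5)
Z(J, v) = 0 (Z(J, v) = (0 - 1/5*0*(6 - 5))**2 = (0 - 1/5*0*1)**2 = (0 + 0)**2 = 0**2 = 0)
(Z(-4, 60) + C)*(-358 + V(-17, M(5))) = (0 - 297)*(-358 - 17) = -297*(-375) = 111375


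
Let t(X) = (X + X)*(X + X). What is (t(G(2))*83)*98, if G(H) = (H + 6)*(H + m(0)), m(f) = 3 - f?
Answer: 52057600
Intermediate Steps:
G(H) = (3 + H)*(6 + H) (G(H) = (H + 6)*(H + (3 - 1*0)) = (6 + H)*(H + (3 + 0)) = (6 + H)*(H + 3) = (6 + H)*(3 + H) = (3 + H)*(6 + H))
t(X) = 4*X² (t(X) = (2*X)*(2*X) = 4*X²)
(t(G(2))*83)*98 = ((4*(18 + 2² + 9*2)²)*83)*98 = ((4*(18 + 4 + 18)²)*83)*98 = ((4*40²)*83)*98 = ((4*1600)*83)*98 = (6400*83)*98 = 531200*98 = 52057600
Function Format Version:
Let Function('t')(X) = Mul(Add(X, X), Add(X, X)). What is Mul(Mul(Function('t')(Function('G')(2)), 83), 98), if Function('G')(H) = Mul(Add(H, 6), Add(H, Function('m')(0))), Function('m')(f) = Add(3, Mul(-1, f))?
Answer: 52057600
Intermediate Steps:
Function('G')(H) = Mul(Add(3, H), Add(6, H)) (Function('G')(H) = Mul(Add(H, 6), Add(H, Add(3, Mul(-1, 0)))) = Mul(Add(6, H), Add(H, Add(3, 0))) = Mul(Add(6, H), Add(H, 3)) = Mul(Add(6, H), Add(3, H)) = Mul(Add(3, H), Add(6, H)))
Function('t')(X) = Mul(4, Pow(X, 2)) (Function('t')(X) = Mul(Mul(2, X), Mul(2, X)) = Mul(4, Pow(X, 2)))
Mul(Mul(Function('t')(Function('G')(2)), 83), 98) = Mul(Mul(Mul(4, Pow(Add(18, Pow(2, 2), Mul(9, 2)), 2)), 83), 98) = Mul(Mul(Mul(4, Pow(Add(18, 4, 18), 2)), 83), 98) = Mul(Mul(Mul(4, Pow(40, 2)), 83), 98) = Mul(Mul(Mul(4, 1600), 83), 98) = Mul(Mul(6400, 83), 98) = Mul(531200, 98) = 52057600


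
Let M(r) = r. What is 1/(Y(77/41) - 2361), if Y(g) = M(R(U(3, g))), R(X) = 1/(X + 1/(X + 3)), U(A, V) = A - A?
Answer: -1/2358 ≈ -0.00042409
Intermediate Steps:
U(A, V) = 0
R(X) = 1/(X + 1/(3 + X))
Y(g) = 3 (Y(g) = (3 + 0)/(1 + 0**2 + 3*0) = 3/(1 + 0 + 0) = 3/1 = 1*3 = 3)
1/(Y(77/41) - 2361) = 1/(3 - 2361) = 1/(-2358) = -1/2358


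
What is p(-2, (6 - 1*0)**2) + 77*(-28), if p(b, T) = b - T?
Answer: -2194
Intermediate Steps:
p(-2, (6 - 1*0)**2) + 77*(-28) = (-2 - (6 - 1*0)**2) + 77*(-28) = (-2 - (6 + 0)**2) - 2156 = (-2 - 1*6**2) - 2156 = (-2 - 1*36) - 2156 = (-2 - 36) - 2156 = -38 - 2156 = -2194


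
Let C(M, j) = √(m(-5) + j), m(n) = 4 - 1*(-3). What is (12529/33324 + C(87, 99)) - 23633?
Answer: -787533563/33324 + √106 ≈ -23622.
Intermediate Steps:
m(n) = 7 (m(n) = 4 + 3 = 7)
C(M, j) = √(7 + j)
(12529/33324 + C(87, 99)) - 23633 = (12529/33324 + √(7 + 99)) - 23633 = (12529*(1/33324) + √106) - 23633 = (12529/33324 + √106) - 23633 = -787533563/33324 + √106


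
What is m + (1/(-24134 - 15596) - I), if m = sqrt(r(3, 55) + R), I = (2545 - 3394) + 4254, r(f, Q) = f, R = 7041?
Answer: -135280651/39730 + 2*sqrt(1761) ≈ -3321.1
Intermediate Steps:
I = 3405 (I = -849 + 4254 = 3405)
m = 2*sqrt(1761) (m = sqrt(3 + 7041) = sqrt(7044) = 2*sqrt(1761) ≈ 83.929)
m + (1/(-24134 - 15596) - I) = 2*sqrt(1761) + (1/(-24134 - 15596) - 1*3405) = 2*sqrt(1761) + (1/(-39730) - 3405) = 2*sqrt(1761) + (-1/39730 - 3405) = 2*sqrt(1761) - 135280651/39730 = -135280651/39730 + 2*sqrt(1761)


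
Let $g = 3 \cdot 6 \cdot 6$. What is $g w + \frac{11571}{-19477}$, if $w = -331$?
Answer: $- \frac{696275367}{19477} \approx -35749.0$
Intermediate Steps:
$g = 108$ ($g = 18 \cdot 6 = 108$)
$g w + \frac{11571}{-19477} = 108 \left(-331\right) + \frac{11571}{-19477} = -35748 + 11571 \left(- \frac{1}{19477}\right) = -35748 - \frac{11571}{19477} = - \frac{696275367}{19477}$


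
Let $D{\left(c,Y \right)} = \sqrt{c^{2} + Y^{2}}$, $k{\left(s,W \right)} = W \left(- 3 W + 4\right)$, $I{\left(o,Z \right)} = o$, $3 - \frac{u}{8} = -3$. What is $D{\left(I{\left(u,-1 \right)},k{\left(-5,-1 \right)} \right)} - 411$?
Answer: $-411 + \sqrt{2353} \approx -362.49$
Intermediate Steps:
$u = 48$ ($u = 24 - -24 = 24 + 24 = 48$)
$k{\left(s,W \right)} = W \left(4 - 3 W\right)$
$D{\left(c,Y \right)} = \sqrt{Y^{2} + c^{2}}$
$D{\left(I{\left(u,-1 \right)},k{\left(-5,-1 \right)} \right)} - 411 = \sqrt{\left(- (4 - -3)\right)^{2} + 48^{2}} - 411 = \sqrt{\left(- (4 + 3)\right)^{2} + 2304} - 411 = \sqrt{\left(\left(-1\right) 7\right)^{2} + 2304} - 411 = \sqrt{\left(-7\right)^{2} + 2304} - 411 = \sqrt{49 + 2304} - 411 = \sqrt{2353} - 411 = -411 + \sqrt{2353}$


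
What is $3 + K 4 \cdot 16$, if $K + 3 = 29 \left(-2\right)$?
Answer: $-3901$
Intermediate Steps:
$K = -61$ ($K = -3 + 29 \left(-2\right) = -3 - 58 = -61$)
$3 + K 4 \cdot 16 = 3 - 61 \cdot 4 \cdot 16 = 3 - 3904 = -3901$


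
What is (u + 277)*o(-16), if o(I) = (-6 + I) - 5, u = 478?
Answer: -20385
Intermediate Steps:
o(I) = -11 + I
(u + 277)*o(-16) = (478 + 277)*(-11 - 16) = 755*(-27) = -20385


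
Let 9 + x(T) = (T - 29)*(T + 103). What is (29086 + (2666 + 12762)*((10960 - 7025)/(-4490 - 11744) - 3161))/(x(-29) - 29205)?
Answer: 197821686382/135984101 ≈ 1454.7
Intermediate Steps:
x(T) = -9 + (-29 + T)*(103 + T) (x(T) = -9 + (T - 29)*(T + 103) = -9 + (-29 + T)*(103 + T))
(29086 + (2666 + 12762)*((10960 - 7025)/(-4490 - 11744) - 3161))/(x(-29) - 29205) = (29086 + (2666 + 12762)*((10960 - 7025)/(-4490 - 11744) - 3161))/((-2996 + (-29)² + 74*(-29)) - 29205) = (29086 + 15428*(3935/(-16234) - 3161))/((-2996 + 841 - 2146) - 29205) = (29086 + 15428*(3935*(-1/16234) - 3161))/(-4301 - 29205) = (29086 + 15428*(-3935/16234 - 3161))/(-33506) = (29086 + 15428*(-51319609/16234))*(-1/33506) = (29086 - 395879463826/8117)*(-1/33506) = -395643372764/8117*(-1/33506) = 197821686382/135984101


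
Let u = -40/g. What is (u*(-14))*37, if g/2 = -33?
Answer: -10360/33 ≈ -313.94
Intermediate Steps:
g = -66 (g = 2*(-33) = -66)
u = 20/33 (u = -40/(-66) = -40*(-1/66) = 20/33 ≈ 0.60606)
(u*(-14))*37 = ((20/33)*(-14))*37 = -280/33*37 = -10360/33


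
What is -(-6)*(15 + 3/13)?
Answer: 1188/13 ≈ 91.385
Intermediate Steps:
-(-6)*(15 + 3/13) = -(-6)*198/13 = -1*(-1188/13) = 1188/13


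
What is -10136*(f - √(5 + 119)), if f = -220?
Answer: 2229920 + 20272*√31 ≈ 2.3428e+6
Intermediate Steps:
-10136*(f - √(5 + 119)) = -10136*(-220 - √(5 + 119)) = -10136*(-220 - √124) = -10136*(-220 - 2*√31) = 2229920 + 20272*√31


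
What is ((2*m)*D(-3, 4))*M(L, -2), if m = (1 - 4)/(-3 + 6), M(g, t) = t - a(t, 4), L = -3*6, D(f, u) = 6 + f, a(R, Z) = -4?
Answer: -12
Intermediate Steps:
L = -18
M(g, t) = 4 + t (M(g, t) = t - 1*(-4) = t + 4 = 4 + t)
m = -1 (m = -3/3 = -3*⅓ = -1)
((2*m)*D(-3, 4))*M(L, -2) = ((2*(-1))*(6 - 3))*(4 - 2) = -2*3*2 = -6*2 = -12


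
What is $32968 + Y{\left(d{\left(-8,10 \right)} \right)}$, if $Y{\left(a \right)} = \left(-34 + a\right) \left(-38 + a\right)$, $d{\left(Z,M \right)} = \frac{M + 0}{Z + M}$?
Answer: $33925$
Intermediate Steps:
$d{\left(Z,M \right)} = \frac{M}{M + Z}$
$Y{\left(a \right)} = \left(-38 + a\right) \left(-34 + a\right)$
$32968 + Y{\left(d{\left(-8,10 \right)} \right)} = 32968 + \left(1292 + \left(\frac{10}{10 - 8}\right)^{2} - 72 \frac{10}{10 - 8}\right) = 32968 + \left(1292 + \left(\frac{10}{2}\right)^{2} - 72 \cdot \frac{10}{2}\right) = 32968 + \left(1292 + \left(10 \cdot \frac{1}{2}\right)^{2} - 72 \cdot 10 \cdot \frac{1}{2}\right) = 32968 + \left(1292 + 5^{2} - 360\right) = 32968 + \left(1292 + 25 - 360\right) = 32968 + 957 = 33925$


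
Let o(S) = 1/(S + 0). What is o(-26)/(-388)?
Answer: 1/10088 ≈ 9.9128e-5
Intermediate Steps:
o(S) = 1/S
o(-26)/(-388) = 1/(-26*(-388)) = -1/26*(-1/388) = 1/10088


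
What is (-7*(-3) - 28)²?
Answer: 49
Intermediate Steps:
(-7*(-3) - 28)² = (21 - 28)² = (-7)² = 49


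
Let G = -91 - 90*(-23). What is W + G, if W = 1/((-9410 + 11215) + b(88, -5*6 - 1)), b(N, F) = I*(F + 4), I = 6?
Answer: 3251498/1643 ≈ 1979.0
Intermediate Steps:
b(N, F) = 24 + 6*F (b(N, F) = 6*(F + 4) = 6*(4 + F) = 24 + 6*F)
G = 1979 (G = -91 + 2070 = 1979)
W = 1/1643 (W = 1/((-9410 + 11215) + (24 + 6*(-5*6 - 1))) = 1/(1805 + (24 + 6*(-30 - 1))) = 1/(1805 + (24 + 6*(-31))) = 1/(1805 + (24 - 186)) = 1/(1805 - 162) = 1/1643 ≈ 0.00060864)
W + G = 1/1643 + 1979 = 3251498/1643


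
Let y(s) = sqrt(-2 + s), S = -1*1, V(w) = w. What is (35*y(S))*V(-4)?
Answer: -140*I*sqrt(3) ≈ -242.49*I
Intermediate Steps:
S = -1
(35*y(S))*V(-4) = (35*sqrt(-2 - 1))*(-4) = (35*sqrt(-3))*(-4) = (35*(I*sqrt(3)))*(-4) = (35*I*sqrt(3))*(-4) = -140*I*sqrt(3)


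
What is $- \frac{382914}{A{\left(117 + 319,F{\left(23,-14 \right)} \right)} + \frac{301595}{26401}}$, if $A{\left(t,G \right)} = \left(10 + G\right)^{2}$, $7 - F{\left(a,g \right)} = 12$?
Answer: $- \frac{1684885419}{160270} \approx -10513.0$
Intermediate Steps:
$F{\left(a,g \right)} = -5$ ($F{\left(a,g \right)} = 7 - 12 = -5$)
$- \frac{382914}{A{\left(117 + 319,F{\left(23,-14 \right)} \right)} + \frac{301595}{26401}} = - \frac{382914}{\left(10 - 5\right)^{2} + \frac{301595}{26401}} = - \frac{382914}{5^{2} + 301595 \cdot \frac{1}{26401}} = - \frac{382914}{25 + \frac{301595}{26401}} = - \frac{382914}{\frac{961620}{26401}} = \left(-382914\right) \frac{26401}{961620} = - \frac{1684885419}{160270}$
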